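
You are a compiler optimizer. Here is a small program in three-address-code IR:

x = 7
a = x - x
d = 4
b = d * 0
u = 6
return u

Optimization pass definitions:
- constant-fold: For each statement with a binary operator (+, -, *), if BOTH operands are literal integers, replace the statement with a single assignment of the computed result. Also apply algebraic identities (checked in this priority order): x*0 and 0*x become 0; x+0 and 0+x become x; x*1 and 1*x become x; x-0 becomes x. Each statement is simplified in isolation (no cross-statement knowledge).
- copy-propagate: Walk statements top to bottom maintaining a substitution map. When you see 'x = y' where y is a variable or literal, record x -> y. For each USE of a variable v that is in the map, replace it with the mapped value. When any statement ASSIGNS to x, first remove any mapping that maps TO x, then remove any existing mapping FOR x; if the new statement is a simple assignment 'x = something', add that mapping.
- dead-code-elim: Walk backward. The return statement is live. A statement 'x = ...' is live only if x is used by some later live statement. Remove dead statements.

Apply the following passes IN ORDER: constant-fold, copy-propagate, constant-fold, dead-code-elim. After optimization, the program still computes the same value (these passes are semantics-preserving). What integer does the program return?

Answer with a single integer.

Answer: 6

Derivation:
Initial IR:
  x = 7
  a = x - x
  d = 4
  b = d * 0
  u = 6
  return u
After constant-fold (6 stmts):
  x = 7
  a = x - x
  d = 4
  b = 0
  u = 6
  return u
After copy-propagate (6 stmts):
  x = 7
  a = 7 - 7
  d = 4
  b = 0
  u = 6
  return 6
After constant-fold (6 stmts):
  x = 7
  a = 0
  d = 4
  b = 0
  u = 6
  return 6
After dead-code-elim (1 stmts):
  return 6
Evaluate:
  x = 7  =>  x = 7
  a = x - x  =>  a = 0
  d = 4  =>  d = 4
  b = d * 0  =>  b = 0
  u = 6  =>  u = 6
  return u = 6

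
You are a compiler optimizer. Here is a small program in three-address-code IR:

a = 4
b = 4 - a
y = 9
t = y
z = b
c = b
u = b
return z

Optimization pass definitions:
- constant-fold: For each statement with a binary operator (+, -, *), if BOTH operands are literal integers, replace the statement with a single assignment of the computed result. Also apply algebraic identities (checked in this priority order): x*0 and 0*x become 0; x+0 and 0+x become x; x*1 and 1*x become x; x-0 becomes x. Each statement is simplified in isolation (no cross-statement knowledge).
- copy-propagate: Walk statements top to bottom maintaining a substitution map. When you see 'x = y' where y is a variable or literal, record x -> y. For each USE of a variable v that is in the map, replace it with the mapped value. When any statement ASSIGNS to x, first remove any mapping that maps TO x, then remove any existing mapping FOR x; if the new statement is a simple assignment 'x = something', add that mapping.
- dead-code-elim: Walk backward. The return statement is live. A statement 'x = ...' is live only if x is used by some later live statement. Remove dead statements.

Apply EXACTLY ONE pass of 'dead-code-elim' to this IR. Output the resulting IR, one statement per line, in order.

Applying dead-code-elim statement-by-statement:
  [8] return z  -> KEEP (return); live=['z']
  [7] u = b  -> DEAD (u not live)
  [6] c = b  -> DEAD (c not live)
  [5] z = b  -> KEEP; live=['b']
  [4] t = y  -> DEAD (t not live)
  [3] y = 9  -> DEAD (y not live)
  [2] b = 4 - a  -> KEEP; live=['a']
  [1] a = 4  -> KEEP; live=[]
Result (4 stmts):
  a = 4
  b = 4 - a
  z = b
  return z

Answer: a = 4
b = 4 - a
z = b
return z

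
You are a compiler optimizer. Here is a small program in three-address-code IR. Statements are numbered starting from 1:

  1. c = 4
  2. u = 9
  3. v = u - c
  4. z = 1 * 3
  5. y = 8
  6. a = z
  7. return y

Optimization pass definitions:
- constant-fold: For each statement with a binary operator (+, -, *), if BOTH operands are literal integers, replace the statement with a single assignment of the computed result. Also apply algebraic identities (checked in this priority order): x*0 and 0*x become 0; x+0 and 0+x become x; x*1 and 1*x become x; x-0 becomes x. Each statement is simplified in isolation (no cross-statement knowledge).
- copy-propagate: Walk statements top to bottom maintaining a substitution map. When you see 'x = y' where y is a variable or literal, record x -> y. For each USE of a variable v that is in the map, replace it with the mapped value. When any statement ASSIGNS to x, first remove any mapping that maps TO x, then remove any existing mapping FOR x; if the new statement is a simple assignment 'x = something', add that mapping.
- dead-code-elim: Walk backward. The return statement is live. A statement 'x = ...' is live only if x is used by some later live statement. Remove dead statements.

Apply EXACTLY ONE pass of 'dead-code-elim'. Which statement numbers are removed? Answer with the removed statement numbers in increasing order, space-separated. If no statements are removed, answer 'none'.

Answer: 1 2 3 4 6

Derivation:
Backward liveness scan:
Stmt 1 'c = 4': DEAD (c not in live set [])
Stmt 2 'u = 9': DEAD (u not in live set [])
Stmt 3 'v = u - c': DEAD (v not in live set [])
Stmt 4 'z = 1 * 3': DEAD (z not in live set [])
Stmt 5 'y = 8': KEEP (y is live); live-in = []
Stmt 6 'a = z': DEAD (a not in live set ['y'])
Stmt 7 'return y': KEEP (return); live-in = ['y']
Removed statement numbers: [1, 2, 3, 4, 6]
Surviving IR:
  y = 8
  return y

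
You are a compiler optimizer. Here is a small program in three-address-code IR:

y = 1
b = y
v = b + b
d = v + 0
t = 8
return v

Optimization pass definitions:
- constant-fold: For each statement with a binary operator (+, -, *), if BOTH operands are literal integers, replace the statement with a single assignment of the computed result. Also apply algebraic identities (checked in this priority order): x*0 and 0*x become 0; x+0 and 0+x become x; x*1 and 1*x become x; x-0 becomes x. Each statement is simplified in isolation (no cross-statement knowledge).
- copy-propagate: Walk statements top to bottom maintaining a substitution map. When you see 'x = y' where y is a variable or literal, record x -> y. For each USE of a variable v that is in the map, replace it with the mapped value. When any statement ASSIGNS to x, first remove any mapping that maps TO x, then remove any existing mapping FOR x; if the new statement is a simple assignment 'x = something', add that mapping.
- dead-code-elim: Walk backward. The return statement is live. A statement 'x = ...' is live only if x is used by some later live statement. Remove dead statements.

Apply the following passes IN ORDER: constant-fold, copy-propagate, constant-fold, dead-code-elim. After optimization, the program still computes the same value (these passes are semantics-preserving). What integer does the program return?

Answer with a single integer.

Initial IR:
  y = 1
  b = y
  v = b + b
  d = v + 0
  t = 8
  return v
After constant-fold (6 stmts):
  y = 1
  b = y
  v = b + b
  d = v
  t = 8
  return v
After copy-propagate (6 stmts):
  y = 1
  b = 1
  v = 1 + 1
  d = v
  t = 8
  return v
After constant-fold (6 stmts):
  y = 1
  b = 1
  v = 2
  d = v
  t = 8
  return v
After dead-code-elim (2 stmts):
  v = 2
  return v
Evaluate:
  y = 1  =>  y = 1
  b = y  =>  b = 1
  v = b + b  =>  v = 2
  d = v + 0  =>  d = 2
  t = 8  =>  t = 8
  return v = 2

Answer: 2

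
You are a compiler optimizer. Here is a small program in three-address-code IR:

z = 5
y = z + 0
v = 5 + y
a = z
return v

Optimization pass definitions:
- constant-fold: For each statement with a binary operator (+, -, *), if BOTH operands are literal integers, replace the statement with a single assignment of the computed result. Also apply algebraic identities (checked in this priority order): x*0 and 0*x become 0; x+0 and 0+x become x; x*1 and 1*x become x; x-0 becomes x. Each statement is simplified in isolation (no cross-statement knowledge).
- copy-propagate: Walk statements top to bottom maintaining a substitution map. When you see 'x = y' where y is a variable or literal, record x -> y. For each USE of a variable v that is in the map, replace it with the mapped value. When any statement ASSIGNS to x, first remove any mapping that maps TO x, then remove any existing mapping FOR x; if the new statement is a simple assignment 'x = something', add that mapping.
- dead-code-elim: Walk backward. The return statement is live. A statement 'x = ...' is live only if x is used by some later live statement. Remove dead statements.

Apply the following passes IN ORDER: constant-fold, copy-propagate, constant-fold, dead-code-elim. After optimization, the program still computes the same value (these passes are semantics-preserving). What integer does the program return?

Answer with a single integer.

Answer: 10

Derivation:
Initial IR:
  z = 5
  y = z + 0
  v = 5 + y
  a = z
  return v
After constant-fold (5 stmts):
  z = 5
  y = z
  v = 5 + y
  a = z
  return v
After copy-propagate (5 stmts):
  z = 5
  y = 5
  v = 5 + 5
  a = 5
  return v
After constant-fold (5 stmts):
  z = 5
  y = 5
  v = 10
  a = 5
  return v
After dead-code-elim (2 stmts):
  v = 10
  return v
Evaluate:
  z = 5  =>  z = 5
  y = z + 0  =>  y = 5
  v = 5 + y  =>  v = 10
  a = z  =>  a = 5
  return v = 10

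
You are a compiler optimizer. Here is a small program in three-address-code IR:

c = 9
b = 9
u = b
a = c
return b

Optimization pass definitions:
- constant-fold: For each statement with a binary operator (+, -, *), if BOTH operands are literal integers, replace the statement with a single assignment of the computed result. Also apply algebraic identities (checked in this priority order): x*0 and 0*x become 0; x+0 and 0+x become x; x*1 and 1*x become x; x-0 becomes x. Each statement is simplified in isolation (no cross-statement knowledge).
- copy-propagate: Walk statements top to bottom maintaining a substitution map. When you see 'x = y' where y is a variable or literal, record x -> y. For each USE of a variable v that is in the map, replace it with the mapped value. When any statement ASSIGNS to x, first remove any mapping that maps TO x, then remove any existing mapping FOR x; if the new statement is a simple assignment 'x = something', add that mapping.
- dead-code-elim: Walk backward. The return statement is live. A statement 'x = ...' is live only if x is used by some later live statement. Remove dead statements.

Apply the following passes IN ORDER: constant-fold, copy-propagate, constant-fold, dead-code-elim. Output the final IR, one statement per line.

Answer: return 9

Derivation:
Initial IR:
  c = 9
  b = 9
  u = b
  a = c
  return b
After constant-fold (5 stmts):
  c = 9
  b = 9
  u = b
  a = c
  return b
After copy-propagate (5 stmts):
  c = 9
  b = 9
  u = 9
  a = 9
  return 9
After constant-fold (5 stmts):
  c = 9
  b = 9
  u = 9
  a = 9
  return 9
After dead-code-elim (1 stmts):
  return 9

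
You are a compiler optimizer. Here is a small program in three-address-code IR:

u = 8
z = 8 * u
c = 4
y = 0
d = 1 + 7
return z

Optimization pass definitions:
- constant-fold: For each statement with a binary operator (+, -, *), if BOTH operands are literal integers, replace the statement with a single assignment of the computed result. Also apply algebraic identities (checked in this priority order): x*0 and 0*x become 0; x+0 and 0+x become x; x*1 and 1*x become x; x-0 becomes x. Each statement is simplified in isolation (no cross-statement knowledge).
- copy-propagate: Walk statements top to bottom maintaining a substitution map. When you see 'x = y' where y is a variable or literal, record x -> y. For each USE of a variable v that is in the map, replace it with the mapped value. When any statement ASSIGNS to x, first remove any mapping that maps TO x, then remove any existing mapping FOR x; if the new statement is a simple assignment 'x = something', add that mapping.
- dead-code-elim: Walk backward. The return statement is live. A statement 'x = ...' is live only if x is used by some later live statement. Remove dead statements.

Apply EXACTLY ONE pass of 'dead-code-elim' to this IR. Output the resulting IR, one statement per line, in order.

Answer: u = 8
z = 8 * u
return z

Derivation:
Applying dead-code-elim statement-by-statement:
  [6] return z  -> KEEP (return); live=['z']
  [5] d = 1 + 7  -> DEAD (d not live)
  [4] y = 0  -> DEAD (y not live)
  [3] c = 4  -> DEAD (c not live)
  [2] z = 8 * u  -> KEEP; live=['u']
  [1] u = 8  -> KEEP; live=[]
Result (3 stmts):
  u = 8
  z = 8 * u
  return z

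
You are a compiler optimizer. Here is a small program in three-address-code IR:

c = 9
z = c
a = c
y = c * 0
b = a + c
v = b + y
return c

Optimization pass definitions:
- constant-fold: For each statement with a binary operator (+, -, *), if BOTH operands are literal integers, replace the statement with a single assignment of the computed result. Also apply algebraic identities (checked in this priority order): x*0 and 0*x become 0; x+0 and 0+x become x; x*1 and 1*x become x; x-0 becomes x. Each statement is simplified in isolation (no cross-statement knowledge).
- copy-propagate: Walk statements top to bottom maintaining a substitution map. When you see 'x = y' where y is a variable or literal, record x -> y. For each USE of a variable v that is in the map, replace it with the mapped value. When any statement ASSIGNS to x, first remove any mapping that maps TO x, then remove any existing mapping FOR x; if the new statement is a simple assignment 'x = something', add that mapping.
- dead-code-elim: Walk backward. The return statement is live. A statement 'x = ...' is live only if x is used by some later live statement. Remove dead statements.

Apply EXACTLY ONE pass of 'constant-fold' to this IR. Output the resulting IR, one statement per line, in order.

Answer: c = 9
z = c
a = c
y = 0
b = a + c
v = b + y
return c

Derivation:
Applying constant-fold statement-by-statement:
  [1] c = 9  (unchanged)
  [2] z = c  (unchanged)
  [3] a = c  (unchanged)
  [4] y = c * 0  -> y = 0
  [5] b = a + c  (unchanged)
  [6] v = b + y  (unchanged)
  [7] return c  (unchanged)
Result (7 stmts):
  c = 9
  z = c
  a = c
  y = 0
  b = a + c
  v = b + y
  return c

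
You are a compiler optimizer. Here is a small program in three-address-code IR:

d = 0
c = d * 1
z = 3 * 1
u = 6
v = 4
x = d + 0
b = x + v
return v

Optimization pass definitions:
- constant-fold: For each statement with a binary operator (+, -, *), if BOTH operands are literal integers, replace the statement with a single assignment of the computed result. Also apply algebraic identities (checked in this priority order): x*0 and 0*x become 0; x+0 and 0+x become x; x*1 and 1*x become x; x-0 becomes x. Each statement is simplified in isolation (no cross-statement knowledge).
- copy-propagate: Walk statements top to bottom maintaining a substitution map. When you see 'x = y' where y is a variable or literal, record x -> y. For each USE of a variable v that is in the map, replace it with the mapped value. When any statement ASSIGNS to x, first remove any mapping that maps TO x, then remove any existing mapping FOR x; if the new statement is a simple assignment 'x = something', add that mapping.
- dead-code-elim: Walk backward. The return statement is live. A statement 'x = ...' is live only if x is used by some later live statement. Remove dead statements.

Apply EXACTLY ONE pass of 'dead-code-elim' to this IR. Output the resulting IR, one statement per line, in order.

Answer: v = 4
return v

Derivation:
Applying dead-code-elim statement-by-statement:
  [8] return v  -> KEEP (return); live=['v']
  [7] b = x + v  -> DEAD (b not live)
  [6] x = d + 0  -> DEAD (x not live)
  [5] v = 4  -> KEEP; live=[]
  [4] u = 6  -> DEAD (u not live)
  [3] z = 3 * 1  -> DEAD (z not live)
  [2] c = d * 1  -> DEAD (c not live)
  [1] d = 0  -> DEAD (d not live)
Result (2 stmts):
  v = 4
  return v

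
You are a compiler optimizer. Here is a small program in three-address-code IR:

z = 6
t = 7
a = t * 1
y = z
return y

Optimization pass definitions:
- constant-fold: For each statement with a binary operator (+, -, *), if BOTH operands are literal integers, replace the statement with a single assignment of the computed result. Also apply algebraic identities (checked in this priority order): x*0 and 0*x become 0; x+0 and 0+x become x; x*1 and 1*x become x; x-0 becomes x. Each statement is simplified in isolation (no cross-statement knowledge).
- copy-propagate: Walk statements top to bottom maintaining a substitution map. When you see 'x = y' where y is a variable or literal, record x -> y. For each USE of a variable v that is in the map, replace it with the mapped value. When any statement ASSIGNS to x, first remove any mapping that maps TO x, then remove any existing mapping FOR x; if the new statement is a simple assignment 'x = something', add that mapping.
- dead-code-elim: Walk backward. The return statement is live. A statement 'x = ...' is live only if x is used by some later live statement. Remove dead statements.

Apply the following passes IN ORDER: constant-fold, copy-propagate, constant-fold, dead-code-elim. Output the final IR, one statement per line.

Answer: return 6

Derivation:
Initial IR:
  z = 6
  t = 7
  a = t * 1
  y = z
  return y
After constant-fold (5 stmts):
  z = 6
  t = 7
  a = t
  y = z
  return y
After copy-propagate (5 stmts):
  z = 6
  t = 7
  a = 7
  y = 6
  return 6
After constant-fold (5 stmts):
  z = 6
  t = 7
  a = 7
  y = 6
  return 6
After dead-code-elim (1 stmts):
  return 6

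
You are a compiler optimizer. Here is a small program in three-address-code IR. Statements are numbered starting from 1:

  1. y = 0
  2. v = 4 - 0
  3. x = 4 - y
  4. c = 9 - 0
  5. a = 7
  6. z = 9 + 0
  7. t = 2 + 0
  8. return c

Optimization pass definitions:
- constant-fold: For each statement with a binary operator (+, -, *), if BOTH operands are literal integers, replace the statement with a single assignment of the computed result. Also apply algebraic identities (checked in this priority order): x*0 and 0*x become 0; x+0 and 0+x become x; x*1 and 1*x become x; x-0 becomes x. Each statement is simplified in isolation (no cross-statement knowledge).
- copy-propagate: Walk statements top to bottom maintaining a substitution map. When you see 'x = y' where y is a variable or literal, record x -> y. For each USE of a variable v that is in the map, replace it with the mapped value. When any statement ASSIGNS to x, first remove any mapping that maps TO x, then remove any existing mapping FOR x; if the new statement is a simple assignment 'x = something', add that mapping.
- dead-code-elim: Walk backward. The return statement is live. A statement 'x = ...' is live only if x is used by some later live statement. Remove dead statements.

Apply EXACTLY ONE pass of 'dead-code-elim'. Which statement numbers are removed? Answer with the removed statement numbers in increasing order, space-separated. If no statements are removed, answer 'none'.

Answer: 1 2 3 5 6 7

Derivation:
Backward liveness scan:
Stmt 1 'y = 0': DEAD (y not in live set [])
Stmt 2 'v = 4 - 0': DEAD (v not in live set [])
Stmt 3 'x = 4 - y': DEAD (x not in live set [])
Stmt 4 'c = 9 - 0': KEEP (c is live); live-in = []
Stmt 5 'a = 7': DEAD (a not in live set ['c'])
Stmt 6 'z = 9 + 0': DEAD (z not in live set ['c'])
Stmt 7 't = 2 + 0': DEAD (t not in live set ['c'])
Stmt 8 'return c': KEEP (return); live-in = ['c']
Removed statement numbers: [1, 2, 3, 5, 6, 7]
Surviving IR:
  c = 9 - 0
  return c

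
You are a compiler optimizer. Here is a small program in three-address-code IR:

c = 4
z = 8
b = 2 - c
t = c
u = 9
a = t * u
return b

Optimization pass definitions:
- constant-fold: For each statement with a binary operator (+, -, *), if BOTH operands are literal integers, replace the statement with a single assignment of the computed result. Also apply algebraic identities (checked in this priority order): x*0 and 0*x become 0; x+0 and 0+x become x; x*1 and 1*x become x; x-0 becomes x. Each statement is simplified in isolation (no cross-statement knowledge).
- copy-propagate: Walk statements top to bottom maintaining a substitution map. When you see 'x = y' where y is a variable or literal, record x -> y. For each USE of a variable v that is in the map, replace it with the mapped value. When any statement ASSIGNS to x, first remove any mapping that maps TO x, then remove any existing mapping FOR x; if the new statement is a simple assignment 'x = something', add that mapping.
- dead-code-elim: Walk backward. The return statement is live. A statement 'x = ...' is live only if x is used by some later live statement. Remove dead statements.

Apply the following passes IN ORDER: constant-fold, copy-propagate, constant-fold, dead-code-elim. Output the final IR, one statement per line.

Answer: b = -2
return b

Derivation:
Initial IR:
  c = 4
  z = 8
  b = 2 - c
  t = c
  u = 9
  a = t * u
  return b
After constant-fold (7 stmts):
  c = 4
  z = 8
  b = 2 - c
  t = c
  u = 9
  a = t * u
  return b
After copy-propagate (7 stmts):
  c = 4
  z = 8
  b = 2 - 4
  t = 4
  u = 9
  a = 4 * 9
  return b
After constant-fold (7 stmts):
  c = 4
  z = 8
  b = -2
  t = 4
  u = 9
  a = 36
  return b
After dead-code-elim (2 stmts):
  b = -2
  return b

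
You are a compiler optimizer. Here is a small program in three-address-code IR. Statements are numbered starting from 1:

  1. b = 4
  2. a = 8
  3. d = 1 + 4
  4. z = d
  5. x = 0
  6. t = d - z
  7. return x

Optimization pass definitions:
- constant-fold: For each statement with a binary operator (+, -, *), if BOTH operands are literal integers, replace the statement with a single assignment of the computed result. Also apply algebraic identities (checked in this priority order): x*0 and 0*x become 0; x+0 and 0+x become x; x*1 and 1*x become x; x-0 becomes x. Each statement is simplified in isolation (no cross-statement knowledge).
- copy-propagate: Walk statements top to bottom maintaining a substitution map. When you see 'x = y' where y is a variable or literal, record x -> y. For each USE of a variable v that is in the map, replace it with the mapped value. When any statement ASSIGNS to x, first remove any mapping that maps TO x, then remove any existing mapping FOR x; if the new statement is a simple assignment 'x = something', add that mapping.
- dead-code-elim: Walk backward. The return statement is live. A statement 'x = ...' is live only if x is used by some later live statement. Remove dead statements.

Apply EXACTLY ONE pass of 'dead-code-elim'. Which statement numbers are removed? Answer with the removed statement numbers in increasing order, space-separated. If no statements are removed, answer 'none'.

Backward liveness scan:
Stmt 1 'b = 4': DEAD (b not in live set [])
Stmt 2 'a = 8': DEAD (a not in live set [])
Stmt 3 'd = 1 + 4': DEAD (d not in live set [])
Stmt 4 'z = d': DEAD (z not in live set [])
Stmt 5 'x = 0': KEEP (x is live); live-in = []
Stmt 6 't = d - z': DEAD (t not in live set ['x'])
Stmt 7 'return x': KEEP (return); live-in = ['x']
Removed statement numbers: [1, 2, 3, 4, 6]
Surviving IR:
  x = 0
  return x

Answer: 1 2 3 4 6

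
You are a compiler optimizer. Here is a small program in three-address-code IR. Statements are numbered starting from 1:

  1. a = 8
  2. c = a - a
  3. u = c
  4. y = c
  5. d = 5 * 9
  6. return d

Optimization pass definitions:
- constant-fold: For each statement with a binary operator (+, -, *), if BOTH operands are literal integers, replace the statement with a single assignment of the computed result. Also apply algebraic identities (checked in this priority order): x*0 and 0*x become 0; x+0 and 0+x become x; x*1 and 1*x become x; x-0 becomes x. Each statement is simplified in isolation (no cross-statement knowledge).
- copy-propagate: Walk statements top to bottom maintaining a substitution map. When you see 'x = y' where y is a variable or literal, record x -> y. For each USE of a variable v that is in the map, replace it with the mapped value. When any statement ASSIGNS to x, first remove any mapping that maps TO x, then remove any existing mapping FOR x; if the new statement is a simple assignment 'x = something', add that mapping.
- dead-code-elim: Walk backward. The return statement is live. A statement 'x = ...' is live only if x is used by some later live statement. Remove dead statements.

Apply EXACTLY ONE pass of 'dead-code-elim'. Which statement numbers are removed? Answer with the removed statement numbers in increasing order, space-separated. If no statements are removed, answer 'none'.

Backward liveness scan:
Stmt 1 'a = 8': DEAD (a not in live set [])
Stmt 2 'c = a - a': DEAD (c not in live set [])
Stmt 3 'u = c': DEAD (u not in live set [])
Stmt 4 'y = c': DEAD (y not in live set [])
Stmt 5 'd = 5 * 9': KEEP (d is live); live-in = []
Stmt 6 'return d': KEEP (return); live-in = ['d']
Removed statement numbers: [1, 2, 3, 4]
Surviving IR:
  d = 5 * 9
  return d

Answer: 1 2 3 4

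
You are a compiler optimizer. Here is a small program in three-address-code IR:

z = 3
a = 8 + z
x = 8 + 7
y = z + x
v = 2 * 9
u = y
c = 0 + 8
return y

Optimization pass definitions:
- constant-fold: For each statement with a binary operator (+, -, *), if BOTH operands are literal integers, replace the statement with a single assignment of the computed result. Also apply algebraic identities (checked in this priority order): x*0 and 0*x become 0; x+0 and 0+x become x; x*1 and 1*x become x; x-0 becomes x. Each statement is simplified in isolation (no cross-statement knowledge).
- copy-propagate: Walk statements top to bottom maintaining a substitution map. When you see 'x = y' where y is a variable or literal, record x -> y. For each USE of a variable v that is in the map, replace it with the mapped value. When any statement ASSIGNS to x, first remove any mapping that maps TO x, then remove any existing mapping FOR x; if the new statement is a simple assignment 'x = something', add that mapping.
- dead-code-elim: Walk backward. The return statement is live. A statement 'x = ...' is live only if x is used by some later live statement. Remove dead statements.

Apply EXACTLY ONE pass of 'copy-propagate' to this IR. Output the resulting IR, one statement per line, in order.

Applying copy-propagate statement-by-statement:
  [1] z = 3  (unchanged)
  [2] a = 8 + z  -> a = 8 + 3
  [3] x = 8 + 7  (unchanged)
  [4] y = z + x  -> y = 3 + x
  [5] v = 2 * 9  (unchanged)
  [6] u = y  (unchanged)
  [7] c = 0 + 8  (unchanged)
  [8] return y  (unchanged)
Result (8 stmts):
  z = 3
  a = 8 + 3
  x = 8 + 7
  y = 3 + x
  v = 2 * 9
  u = y
  c = 0 + 8
  return y

Answer: z = 3
a = 8 + 3
x = 8 + 7
y = 3 + x
v = 2 * 9
u = y
c = 0 + 8
return y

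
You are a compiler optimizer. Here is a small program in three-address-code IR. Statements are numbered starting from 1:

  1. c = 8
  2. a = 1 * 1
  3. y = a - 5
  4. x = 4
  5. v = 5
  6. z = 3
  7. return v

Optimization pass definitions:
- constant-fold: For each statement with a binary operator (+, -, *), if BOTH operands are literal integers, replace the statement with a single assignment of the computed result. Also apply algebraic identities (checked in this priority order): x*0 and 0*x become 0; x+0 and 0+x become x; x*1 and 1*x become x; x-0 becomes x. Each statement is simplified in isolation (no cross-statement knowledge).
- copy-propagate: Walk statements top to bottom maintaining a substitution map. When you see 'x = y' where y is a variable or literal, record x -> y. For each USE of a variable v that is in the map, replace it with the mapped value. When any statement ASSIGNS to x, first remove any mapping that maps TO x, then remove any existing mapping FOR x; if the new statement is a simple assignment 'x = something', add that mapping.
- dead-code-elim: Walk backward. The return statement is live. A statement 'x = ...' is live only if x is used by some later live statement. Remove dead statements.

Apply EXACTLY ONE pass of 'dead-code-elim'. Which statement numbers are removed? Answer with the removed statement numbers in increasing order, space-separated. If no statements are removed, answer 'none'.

Answer: 1 2 3 4 6

Derivation:
Backward liveness scan:
Stmt 1 'c = 8': DEAD (c not in live set [])
Stmt 2 'a = 1 * 1': DEAD (a not in live set [])
Stmt 3 'y = a - 5': DEAD (y not in live set [])
Stmt 4 'x = 4': DEAD (x not in live set [])
Stmt 5 'v = 5': KEEP (v is live); live-in = []
Stmt 6 'z = 3': DEAD (z not in live set ['v'])
Stmt 7 'return v': KEEP (return); live-in = ['v']
Removed statement numbers: [1, 2, 3, 4, 6]
Surviving IR:
  v = 5
  return v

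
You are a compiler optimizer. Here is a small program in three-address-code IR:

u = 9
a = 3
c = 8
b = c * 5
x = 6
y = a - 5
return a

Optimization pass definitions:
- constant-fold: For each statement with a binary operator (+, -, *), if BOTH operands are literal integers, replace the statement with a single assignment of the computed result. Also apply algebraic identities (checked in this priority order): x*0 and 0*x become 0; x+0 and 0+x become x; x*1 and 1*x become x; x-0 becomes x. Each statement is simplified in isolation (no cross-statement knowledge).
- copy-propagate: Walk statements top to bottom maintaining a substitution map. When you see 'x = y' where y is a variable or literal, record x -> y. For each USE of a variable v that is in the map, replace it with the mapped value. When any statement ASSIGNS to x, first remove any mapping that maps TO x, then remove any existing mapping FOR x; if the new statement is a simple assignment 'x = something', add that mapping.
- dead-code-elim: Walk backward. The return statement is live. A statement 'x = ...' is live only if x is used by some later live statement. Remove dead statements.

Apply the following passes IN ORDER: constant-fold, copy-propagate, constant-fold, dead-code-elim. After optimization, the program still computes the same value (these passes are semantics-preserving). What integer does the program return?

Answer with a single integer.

Initial IR:
  u = 9
  a = 3
  c = 8
  b = c * 5
  x = 6
  y = a - 5
  return a
After constant-fold (7 stmts):
  u = 9
  a = 3
  c = 8
  b = c * 5
  x = 6
  y = a - 5
  return a
After copy-propagate (7 stmts):
  u = 9
  a = 3
  c = 8
  b = 8 * 5
  x = 6
  y = 3 - 5
  return 3
After constant-fold (7 stmts):
  u = 9
  a = 3
  c = 8
  b = 40
  x = 6
  y = -2
  return 3
After dead-code-elim (1 stmts):
  return 3
Evaluate:
  u = 9  =>  u = 9
  a = 3  =>  a = 3
  c = 8  =>  c = 8
  b = c * 5  =>  b = 40
  x = 6  =>  x = 6
  y = a - 5  =>  y = -2
  return a = 3

Answer: 3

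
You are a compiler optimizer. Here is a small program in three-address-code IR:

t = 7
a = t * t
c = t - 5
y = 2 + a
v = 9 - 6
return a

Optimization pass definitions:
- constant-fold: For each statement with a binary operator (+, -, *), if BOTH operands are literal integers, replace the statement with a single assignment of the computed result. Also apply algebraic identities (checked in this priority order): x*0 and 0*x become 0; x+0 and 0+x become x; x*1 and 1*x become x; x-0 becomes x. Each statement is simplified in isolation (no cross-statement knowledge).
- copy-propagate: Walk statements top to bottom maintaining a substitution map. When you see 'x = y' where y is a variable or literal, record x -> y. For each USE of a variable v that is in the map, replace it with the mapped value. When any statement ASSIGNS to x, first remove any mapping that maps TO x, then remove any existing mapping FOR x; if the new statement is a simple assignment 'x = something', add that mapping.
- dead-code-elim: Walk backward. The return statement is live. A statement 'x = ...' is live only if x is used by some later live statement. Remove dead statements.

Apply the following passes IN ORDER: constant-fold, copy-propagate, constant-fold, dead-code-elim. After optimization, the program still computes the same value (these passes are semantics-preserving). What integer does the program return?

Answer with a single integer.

Answer: 49

Derivation:
Initial IR:
  t = 7
  a = t * t
  c = t - 5
  y = 2 + a
  v = 9 - 6
  return a
After constant-fold (6 stmts):
  t = 7
  a = t * t
  c = t - 5
  y = 2 + a
  v = 3
  return a
After copy-propagate (6 stmts):
  t = 7
  a = 7 * 7
  c = 7 - 5
  y = 2 + a
  v = 3
  return a
After constant-fold (6 stmts):
  t = 7
  a = 49
  c = 2
  y = 2 + a
  v = 3
  return a
After dead-code-elim (2 stmts):
  a = 49
  return a
Evaluate:
  t = 7  =>  t = 7
  a = t * t  =>  a = 49
  c = t - 5  =>  c = 2
  y = 2 + a  =>  y = 51
  v = 9 - 6  =>  v = 3
  return a = 49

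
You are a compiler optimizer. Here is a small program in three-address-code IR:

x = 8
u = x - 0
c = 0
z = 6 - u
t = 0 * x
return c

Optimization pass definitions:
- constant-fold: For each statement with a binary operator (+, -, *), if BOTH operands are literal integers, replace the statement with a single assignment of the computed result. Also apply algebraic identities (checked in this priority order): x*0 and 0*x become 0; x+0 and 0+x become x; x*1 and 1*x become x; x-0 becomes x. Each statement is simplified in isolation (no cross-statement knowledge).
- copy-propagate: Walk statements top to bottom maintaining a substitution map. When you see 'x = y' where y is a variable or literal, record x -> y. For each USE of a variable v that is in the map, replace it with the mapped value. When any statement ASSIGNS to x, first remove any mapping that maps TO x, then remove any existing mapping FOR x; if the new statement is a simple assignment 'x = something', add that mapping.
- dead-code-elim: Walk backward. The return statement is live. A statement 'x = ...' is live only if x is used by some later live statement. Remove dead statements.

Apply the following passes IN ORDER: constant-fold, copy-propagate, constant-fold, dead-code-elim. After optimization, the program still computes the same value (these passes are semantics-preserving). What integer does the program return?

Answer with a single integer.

Answer: 0

Derivation:
Initial IR:
  x = 8
  u = x - 0
  c = 0
  z = 6 - u
  t = 0 * x
  return c
After constant-fold (6 stmts):
  x = 8
  u = x
  c = 0
  z = 6 - u
  t = 0
  return c
After copy-propagate (6 stmts):
  x = 8
  u = 8
  c = 0
  z = 6 - 8
  t = 0
  return 0
After constant-fold (6 stmts):
  x = 8
  u = 8
  c = 0
  z = -2
  t = 0
  return 0
After dead-code-elim (1 stmts):
  return 0
Evaluate:
  x = 8  =>  x = 8
  u = x - 0  =>  u = 8
  c = 0  =>  c = 0
  z = 6 - u  =>  z = -2
  t = 0 * x  =>  t = 0
  return c = 0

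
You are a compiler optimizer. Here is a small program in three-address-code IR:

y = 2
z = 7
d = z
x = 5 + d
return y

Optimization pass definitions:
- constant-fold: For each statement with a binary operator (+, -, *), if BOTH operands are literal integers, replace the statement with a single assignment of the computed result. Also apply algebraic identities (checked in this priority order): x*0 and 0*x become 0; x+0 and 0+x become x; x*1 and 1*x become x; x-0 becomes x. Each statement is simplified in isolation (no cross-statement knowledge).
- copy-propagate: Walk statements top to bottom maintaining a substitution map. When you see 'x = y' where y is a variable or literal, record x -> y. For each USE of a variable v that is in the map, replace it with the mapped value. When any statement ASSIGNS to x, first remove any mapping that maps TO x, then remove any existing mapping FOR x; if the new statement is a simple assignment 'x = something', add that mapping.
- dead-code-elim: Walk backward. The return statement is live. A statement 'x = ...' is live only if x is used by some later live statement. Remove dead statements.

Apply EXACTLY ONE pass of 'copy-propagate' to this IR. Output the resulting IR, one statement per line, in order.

Answer: y = 2
z = 7
d = 7
x = 5 + 7
return 2

Derivation:
Applying copy-propagate statement-by-statement:
  [1] y = 2  (unchanged)
  [2] z = 7  (unchanged)
  [3] d = z  -> d = 7
  [4] x = 5 + d  -> x = 5 + 7
  [5] return y  -> return 2
Result (5 stmts):
  y = 2
  z = 7
  d = 7
  x = 5 + 7
  return 2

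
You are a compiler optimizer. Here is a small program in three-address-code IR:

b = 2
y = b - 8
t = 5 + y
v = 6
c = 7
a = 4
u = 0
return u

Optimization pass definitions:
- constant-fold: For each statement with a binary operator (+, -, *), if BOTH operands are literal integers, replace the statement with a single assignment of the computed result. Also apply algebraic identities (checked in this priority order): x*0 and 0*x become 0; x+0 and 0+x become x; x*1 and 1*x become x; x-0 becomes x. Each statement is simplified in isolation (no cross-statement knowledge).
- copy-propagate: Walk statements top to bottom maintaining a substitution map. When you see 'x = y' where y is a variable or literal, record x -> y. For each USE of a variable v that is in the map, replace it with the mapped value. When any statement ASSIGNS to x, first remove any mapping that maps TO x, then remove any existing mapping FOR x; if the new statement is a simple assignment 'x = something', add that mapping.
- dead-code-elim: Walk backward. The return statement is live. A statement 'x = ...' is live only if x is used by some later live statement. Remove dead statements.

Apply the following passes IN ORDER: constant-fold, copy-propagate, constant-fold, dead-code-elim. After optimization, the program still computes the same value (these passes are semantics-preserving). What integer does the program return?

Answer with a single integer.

Answer: 0

Derivation:
Initial IR:
  b = 2
  y = b - 8
  t = 5 + y
  v = 6
  c = 7
  a = 4
  u = 0
  return u
After constant-fold (8 stmts):
  b = 2
  y = b - 8
  t = 5 + y
  v = 6
  c = 7
  a = 4
  u = 0
  return u
After copy-propagate (8 stmts):
  b = 2
  y = 2 - 8
  t = 5 + y
  v = 6
  c = 7
  a = 4
  u = 0
  return 0
After constant-fold (8 stmts):
  b = 2
  y = -6
  t = 5 + y
  v = 6
  c = 7
  a = 4
  u = 0
  return 0
After dead-code-elim (1 stmts):
  return 0
Evaluate:
  b = 2  =>  b = 2
  y = b - 8  =>  y = -6
  t = 5 + y  =>  t = -1
  v = 6  =>  v = 6
  c = 7  =>  c = 7
  a = 4  =>  a = 4
  u = 0  =>  u = 0
  return u = 0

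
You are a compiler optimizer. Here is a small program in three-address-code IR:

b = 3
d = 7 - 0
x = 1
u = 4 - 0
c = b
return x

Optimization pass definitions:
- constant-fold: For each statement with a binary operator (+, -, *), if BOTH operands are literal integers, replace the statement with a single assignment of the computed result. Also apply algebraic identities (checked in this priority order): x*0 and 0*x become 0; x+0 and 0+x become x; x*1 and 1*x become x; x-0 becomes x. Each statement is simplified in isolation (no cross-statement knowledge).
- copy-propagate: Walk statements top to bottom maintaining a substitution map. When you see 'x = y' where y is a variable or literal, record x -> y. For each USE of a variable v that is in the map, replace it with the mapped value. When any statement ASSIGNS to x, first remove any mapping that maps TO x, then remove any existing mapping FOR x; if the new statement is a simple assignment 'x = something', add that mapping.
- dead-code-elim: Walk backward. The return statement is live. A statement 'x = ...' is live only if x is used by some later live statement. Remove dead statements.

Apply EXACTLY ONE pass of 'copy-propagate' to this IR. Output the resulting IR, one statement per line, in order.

Applying copy-propagate statement-by-statement:
  [1] b = 3  (unchanged)
  [2] d = 7 - 0  (unchanged)
  [3] x = 1  (unchanged)
  [4] u = 4 - 0  (unchanged)
  [5] c = b  -> c = 3
  [6] return x  -> return 1
Result (6 stmts):
  b = 3
  d = 7 - 0
  x = 1
  u = 4 - 0
  c = 3
  return 1

Answer: b = 3
d = 7 - 0
x = 1
u = 4 - 0
c = 3
return 1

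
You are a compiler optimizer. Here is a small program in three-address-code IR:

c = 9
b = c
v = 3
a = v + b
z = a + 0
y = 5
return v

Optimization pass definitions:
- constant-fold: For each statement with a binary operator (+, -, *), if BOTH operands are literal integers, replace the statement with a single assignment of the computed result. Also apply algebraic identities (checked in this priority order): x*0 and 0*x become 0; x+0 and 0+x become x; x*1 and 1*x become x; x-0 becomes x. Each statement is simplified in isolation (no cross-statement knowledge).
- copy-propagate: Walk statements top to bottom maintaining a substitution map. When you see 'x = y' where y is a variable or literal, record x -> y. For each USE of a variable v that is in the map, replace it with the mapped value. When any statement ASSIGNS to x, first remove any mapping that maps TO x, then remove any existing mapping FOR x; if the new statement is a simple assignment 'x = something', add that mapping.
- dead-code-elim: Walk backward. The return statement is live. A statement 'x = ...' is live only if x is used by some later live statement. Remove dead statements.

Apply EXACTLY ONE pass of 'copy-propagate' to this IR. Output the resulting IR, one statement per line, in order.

Applying copy-propagate statement-by-statement:
  [1] c = 9  (unchanged)
  [2] b = c  -> b = 9
  [3] v = 3  (unchanged)
  [4] a = v + b  -> a = 3 + 9
  [5] z = a + 0  (unchanged)
  [6] y = 5  (unchanged)
  [7] return v  -> return 3
Result (7 stmts):
  c = 9
  b = 9
  v = 3
  a = 3 + 9
  z = a + 0
  y = 5
  return 3

Answer: c = 9
b = 9
v = 3
a = 3 + 9
z = a + 0
y = 5
return 3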